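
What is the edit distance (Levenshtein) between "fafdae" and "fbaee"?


Computing edit distance: "fafdae" -> "fbaee"
DP table:
           f    b    a    e    e
      0    1    2    3    4    5
  f   1    0    1    2    3    4
  a   2    1    1    1    2    3
  f   3    2    2    2    2    3
  d   4    3    3    3    3    3
  a   5    4    4    3    4    4
  e   6    5    5    4    3    4
Edit distance = dp[6][5] = 4

4


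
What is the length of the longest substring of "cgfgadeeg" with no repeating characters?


Input: "cgfgadeeg"
Sliding window (track last position of each char):
  Position 0 ('c'): window [0,0] length 1 -- new best
  Position 1 ('g'): window [0,1] length 2 -- new best
  Position 2 ('f'): window [0,2] length 3 -- new best
  Position 3 ('g'): repeat (last at 1), move window start to 2
  Position 3 ('g'): window [2,3] length 2
  Position 4 ('a'): window [2,4] length 3
  Position 5 ('d'): window [2,5] length 4 -- new best
  Position 6 ('e'): window [2,6] length 5 -- new best
  Position 7 ('e'): repeat (last at 6), move window start to 7
  Position 7 ('e'): window [7,7] length 1
  Position 8 ('g'): window [7,8] length 2
Longest substring with no repeats: "fgade" with length 5

5


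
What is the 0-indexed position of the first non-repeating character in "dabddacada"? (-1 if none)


Input: dabddacada
Character frequencies:
  'a': 4
  'b': 1
  'c': 1
  'd': 4
Scanning left to right for freq == 1:
  Position 0 ('d'): freq=4, skip
  Position 1 ('a'): freq=4, skip
  Position 2 ('b'): unique! => answer = 2

2


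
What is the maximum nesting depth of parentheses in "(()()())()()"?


Input: "(()()())()()"
Tracking depth:
  Position 0 '(': depth becomes 1
  Position 1 '(': depth becomes 2
  Position 2 ')': depth becomes 1
  Position 3 '(': depth becomes 2
  Position 4 ')': depth becomes 1
  Position 5 '(': depth becomes 2
  Position 6 ')': depth becomes 1
  Position 7 ')': depth becomes 0
  Position 8 '(': depth becomes 1
  Position 9 ')': depth becomes 0
  Position 10 '(': depth becomes 1
  Position 11 ')': depth becomes 0
Maximum depth reached: 2

2


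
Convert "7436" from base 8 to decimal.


Input: "7436" in base 8
Positional expansion:
  Digit '7' (value 7) x 8^3 = 3584
  Digit '4' (value 4) x 8^2 = 256
  Digit '3' (value 3) x 8^1 = 24
  Digit '6' (value 6) x 8^0 = 6
Sum = 3870

3870


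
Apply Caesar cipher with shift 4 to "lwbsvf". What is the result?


Caesar cipher: shift "lwbsvf" by 4
  'l' (pos 11) + 4 = pos 15 = 'p'
  'w' (pos 22) + 4 = pos 0 = 'a'
  'b' (pos 1) + 4 = pos 5 = 'f'
  's' (pos 18) + 4 = pos 22 = 'w'
  'v' (pos 21) + 4 = pos 25 = 'z'
  'f' (pos 5) + 4 = pos 9 = 'j'
Result: pafwzj

pafwzj


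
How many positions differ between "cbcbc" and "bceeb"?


Comparing "cbcbc" and "bceeb" position by position:
  Position 0: 'c' vs 'b' => DIFFER
  Position 1: 'b' vs 'c' => DIFFER
  Position 2: 'c' vs 'e' => DIFFER
  Position 3: 'b' vs 'e' => DIFFER
  Position 4: 'c' vs 'b' => DIFFER
Positions that differ: 5

5


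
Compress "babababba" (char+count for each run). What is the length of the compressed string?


Input: babababba
Runs:
  'b' x 1 => "b1"
  'a' x 1 => "a1"
  'b' x 1 => "b1"
  'a' x 1 => "a1"
  'b' x 1 => "b1"
  'a' x 1 => "a1"
  'b' x 2 => "b2"
  'a' x 1 => "a1"
Compressed: "b1a1b1a1b1a1b2a1"
Compressed length: 16

16


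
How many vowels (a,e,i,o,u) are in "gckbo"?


Input: gckbo
Checking each character:
  'g' at position 0: consonant
  'c' at position 1: consonant
  'k' at position 2: consonant
  'b' at position 3: consonant
  'o' at position 4: vowel (running total: 1)
Total vowels: 1

1


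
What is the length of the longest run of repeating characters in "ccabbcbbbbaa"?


Input: "ccabbcbbbbaa"
Scanning for longest run:
  Position 1 ('c'): continues run of 'c', length=2
  Position 2 ('a'): new char, reset run to 1
  Position 3 ('b'): new char, reset run to 1
  Position 4 ('b'): continues run of 'b', length=2
  Position 5 ('c'): new char, reset run to 1
  Position 6 ('b'): new char, reset run to 1
  Position 7 ('b'): continues run of 'b', length=2
  Position 8 ('b'): continues run of 'b', length=3
  Position 9 ('b'): continues run of 'b', length=4
  Position 10 ('a'): new char, reset run to 1
  Position 11 ('a'): continues run of 'a', length=2
Longest run: 'b' with length 4

4


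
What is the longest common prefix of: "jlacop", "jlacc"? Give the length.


Words: jlacop, jlacc
  Position 0: all 'j' => match
  Position 1: all 'l' => match
  Position 2: all 'a' => match
  Position 3: all 'c' => match
  Position 4: ('o', 'c') => mismatch, stop
LCP = "jlac" (length 4)

4


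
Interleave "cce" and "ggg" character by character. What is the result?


Interleaving "cce" and "ggg":
  Position 0: 'c' from first, 'g' from second => "cg"
  Position 1: 'c' from first, 'g' from second => "cg"
  Position 2: 'e' from first, 'g' from second => "eg"
Result: cgcgeg

cgcgeg


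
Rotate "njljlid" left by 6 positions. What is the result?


Input: "njljlid", rotate left by 6
First 6 characters: "njljli"
Remaining characters: "d"
Concatenate remaining + first: "d" + "njljli" = "dnjljli"

dnjljli


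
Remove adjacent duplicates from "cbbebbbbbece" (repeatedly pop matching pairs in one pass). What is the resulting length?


Input: cbbebbbbbece
Stack-based adjacent duplicate removal:
  Read 'c': push. Stack: c
  Read 'b': push. Stack: cb
  Read 'b': matches stack top 'b' => pop. Stack: c
  Read 'e': push. Stack: ce
  Read 'b': push. Stack: ceb
  Read 'b': matches stack top 'b' => pop. Stack: ce
  Read 'b': push. Stack: ceb
  Read 'b': matches stack top 'b' => pop. Stack: ce
  Read 'b': push. Stack: ceb
  Read 'e': push. Stack: cebe
  Read 'c': push. Stack: cebec
  Read 'e': push. Stack: cebece
Final stack: "cebece" (length 6)

6


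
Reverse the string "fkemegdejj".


Input: fkemegdejj
Reading characters right to left:
  Position 9: 'j'
  Position 8: 'j'
  Position 7: 'e'
  Position 6: 'd'
  Position 5: 'g'
  Position 4: 'e'
  Position 3: 'm'
  Position 2: 'e'
  Position 1: 'k'
  Position 0: 'f'
Reversed: jjedgemekf

jjedgemekf


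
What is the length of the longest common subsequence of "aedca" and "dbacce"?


LCS of "aedca" and "dbacce"
DP table:
           d    b    a    c    c    e
      0    0    0    0    0    0    0
  a   0    0    0    1    1    1    1
  e   0    0    0    1    1    1    2
  d   0    1    1    1    1    1    2
  c   0    1    1    1    2    2    2
  a   0    1    1    2    2    2    2
LCS length = dp[5][6] = 2

2


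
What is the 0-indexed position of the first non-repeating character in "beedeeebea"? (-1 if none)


Input: beedeeebea
Character frequencies:
  'a': 1
  'b': 2
  'd': 1
  'e': 6
Scanning left to right for freq == 1:
  Position 0 ('b'): freq=2, skip
  Position 1 ('e'): freq=6, skip
  Position 2 ('e'): freq=6, skip
  Position 3 ('d'): unique! => answer = 3

3


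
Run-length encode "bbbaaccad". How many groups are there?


Input: bbbaaccad
Scanning for consecutive runs:
  Group 1: 'b' x 3 (positions 0-2)
  Group 2: 'a' x 2 (positions 3-4)
  Group 3: 'c' x 2 (positions 5-6)
  Group 4: 'a' x 1 (positions 7-7)
  Group 5: 'd' x 1 (positions 8-8)
Total groups: 5

5


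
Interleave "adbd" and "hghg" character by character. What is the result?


Interleaving "adbd" and "hghg":
  Position 0: 'a' from first, 'h' from second => "ah"
  Position 1: 'd' from first, 'g' from second => "dg"
  Position 2: 'b' from first, 'h' from second => "bh"
  Position 3: 'd' from first, 'g' from second => "dg"
Result: ahdgbhdg

ahdgbhdg


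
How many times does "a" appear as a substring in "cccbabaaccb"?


Searching for "a" in "cccbabaaccb"
Scanning each position:
  Position 0: "c" => no
  Position 1: "c" => no
  Position 2: "c" => no
  Position 3: "b" => no
  Position 4: "a" => MATCH
  Position 5: "b" => no
  Position 6: "a" => MATCH
  Position 7: "a" => MATCH
  Position 8: "c" => no
  Position 9: "c" => no
  Position 10: "b" => no
Total occurrences: 3

3


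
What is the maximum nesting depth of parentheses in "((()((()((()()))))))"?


Input: "((()((()((()()))))))"
Tracking depth:
  Position 0 '(': depth becomes 1
  Position 1 '(': depth becomes 2
  Position 2 '(': depth becomes 3
  Position 3 ')': depth becomes 2
  Position 4 '(': depth becomes 3
  Position 5 '(': depth becomes 4
  Position 6 '(': depth becomes 5
  Position 7 ')': depth becomes 4
  Position 8 '(': depth becomes 5
  Position 9 '(': depth becomes 6
  Position 10 '(': depth becomes 7
  Position 11 ')': depth becomes 6
  Position 12 '(': depth becomes 7
  Position 13 ')': depth becomes 6
  Position 14 ')': depth becomes 5
  Position 15 ')': depth becomes 4
  Position 16 ')': depth becomes 3
  Position 17 ')': depth becomes 2
  Position 18 ')': depth becomes 1
  Position 19 ')': depth becomes 0
Maximum depth reached: 7

7


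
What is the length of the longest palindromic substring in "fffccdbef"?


Input: "fffccdbef"
Checking substrings for palindromes:
  [0:3] "fff" (len 3) => palindrome
  [0:2] "ff" (len 2) => palindrome
  [1:3] "ff" (len 2) => palindrome
  [3:5] "cc" (len 2) => palindrome
Longest palindromic substring: "fff" with length 3

3


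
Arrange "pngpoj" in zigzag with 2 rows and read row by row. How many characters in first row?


Zigzag "pngpoj" into 2 rows:
Placing characters:
  'p' => row 0
  'n' => row 1
  'g' => row 0
  'p' => row 1
  'o' => row 0
  'j' => row 1
Rows:
  Row 0: "pgo"
  Row 1: "npj"
First row length: 3

3


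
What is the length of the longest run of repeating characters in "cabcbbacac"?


Input: "cabcbbacac"
Scanning for longest run:
  Position 1 ('a'): new char, reset run to 1
  Position 2 ('b'): new char, reset run to 1
  Position 3 ('c'): new char, reset run to 1
  Position 4 ('b'): new char, reset run to 1
  Position 5 ('b'): continues run of 'b', length=2
  Position 6 ('a'): new char, reset run to 1
  Position 7 ('c'): new char, reset run to 1
  Position 8 ('a'): new char, reset run to 1
  Position 9 ('c'): new char, reset run to 1
Longest run: 'b' with length 2

2


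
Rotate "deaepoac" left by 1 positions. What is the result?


Input: "deaepoac", rotate left by 1
First 1 characters: "d"
Remaining characters: "eaepoac"
Concatenate remaining + first: "eaepoac" + "d" = "eaepoacd"

eaepoacd


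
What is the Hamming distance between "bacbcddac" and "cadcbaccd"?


Comparing "bacbcddac" and "cadcbaccd" position by position:
  Position 0: 'b' vs 'c' => differ
  Position 1: 'a' vs 'a' => same
  Position 2: 'c' vs 'd' => differ
  Position 3: 'b' vs 'c' => differ
  Position 4: 'c' vs 'b' => differ
  Position 5: 'd' vs 'a' => differ
  Position 6: 'd' vs 'c' => differ
  Position 7: 'a' vs 'c' => differ
  Position 8: 'c' vs 'd' => differ
Total differences (Hamming distance): 8

8


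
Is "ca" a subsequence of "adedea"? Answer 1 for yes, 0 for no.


Check if "ca" is a subsequence of "adedea"
Greedy scan:
  Position 0 ('a'): no match needed
  Position 1 ('d'): no match needed
  Position 2 ('e'): no match needed
  Position 3 ('d'): no match needed
  Position 4 ('e'): no match needed
  Position 5 ('a'): no match needed
Only matched 0/2 characters => not a subsequence

0


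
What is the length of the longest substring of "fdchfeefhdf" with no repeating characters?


Input: "fdchfeefhdf"
Sliding window (track last position of each char):
  Position 0 ('f'): window [0,0] length 1 -- new best
  Position 1 ('d'): window [0,1] length 2 -- new best
  Position 2 ('c'): window [0,2] length 3 -- new best
  Position 3 ('h'): window [0,3] length 4 -- new best
  Position 4 ('f'): repeat (last at 0), move window start to 1
  Position 4 ('f'): window [1,4] length 4
  Position 5 ('e'): window [1,5] length 5 -- new best
  Position 6 ('e'): repeat (last at 5), move window start to 6
  Position 6 ('e'): window [6,6] length 1
  Position 7 ('f'): window [6,7] length 2
  Position 8 ('h'): window [6,8] length 3
  Position 9 ('d'): window [6,9] length 4
  Position 10 ('f'): repeat (last at 7), move window start to 8
  Position 10 ('f'): window [8,10] length 3
Longest substring with no repeats: "dchfe" with length 5

5


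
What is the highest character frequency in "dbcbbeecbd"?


Input: dbcbbeecbd
Character counts:
  'b': 4
  'c': 2
  'd': 2
  'e': 2
Maximum frequency: 4

4


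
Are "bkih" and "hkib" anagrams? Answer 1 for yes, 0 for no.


Strings: "bkih", "hkib"
Sorted first:  bhik
Sorted second: bhik
Sorted forms match => anagrams

1


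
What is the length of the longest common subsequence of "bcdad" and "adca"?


LCS of "bcdad" and "adca"
DP table:
           a    d    c    a
      0    0    0    0    0
  b   0    0    0    0    0
  c   0    0    0    1    1
  d   0    0    1    1    1
  a   0    1    1    1    2
  d   0    1    2    2    2
LCS length = dp[5][4] = 2

2


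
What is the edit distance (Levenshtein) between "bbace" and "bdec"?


Computing edit distance: "bbace" -> "bdec"
DP table:
           b    d    e    c
      0    1    2    3    4
  b   1    0    1    2    3
  b   2    1    1    2    3
  a   3    2    2    2    3
  c   4    3    3    3    2
  e   5    4    4    3    3
Edit distance = dp[5][4] = 3

3


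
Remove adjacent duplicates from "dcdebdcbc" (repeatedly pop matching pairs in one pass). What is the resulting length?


Input: dcdebdcbc
Stack-based adjacent duplicate removal:
  Read 'd': push. Stack: d
  Read 'c': push. Stack: dc
  Read 'd': push. Stack: dcd
  Read 'e': push. Stack: dcde
  Read 'b': push. Stack: dcdeb
  Read 'd': push. Stack: dcdebd
  Read 'c': push. Stack: dcdebdc
  Read 'b': push. Stack: dcdebdcb
  Read 'c': push. Stack: dcdebdcbc
Final stack: "dcdebdcbc" (length 9)

9


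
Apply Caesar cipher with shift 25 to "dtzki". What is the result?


Caesar cipher: shift "dtzki" by 25
  'd' (pos 3) + 25 = pos 2 = 'c'
  't' (pos 19) + 25 = pos 18 = 's'
  'z' (pos 25) + 25 = pos 24 = 'y'
  'k' (pos 10) + 25 = pos 9 = 'j'
  'i' (pos 8) + 25 = pos 7 = 'h'
Result: csyjh

csyjh


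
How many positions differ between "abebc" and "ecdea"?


Comparing "abebc" and "ecdea" position by position:
  Position 0: 'a' vs 'e' => DIFFER
  Position 1: 'b' vs 'c' => DIFFER
  Position 2: 'e' vs 'd' => DIFFER
  Position 3: 'b' vs 'e' => DIFFER
  Position 4: 'c' vs 'a' => DIFFER
Positions that differ: 5

5


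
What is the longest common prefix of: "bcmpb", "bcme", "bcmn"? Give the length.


Words: bcmpb, bcme, bcmn
  Position 0: all 'b' => match
  Position 1: all 'c' => match
  Position 2: all 'm' => match
  Position 3: ('p', 'e', 'n') => mismatch, stop
LCP = "bcm" (length 3)

3


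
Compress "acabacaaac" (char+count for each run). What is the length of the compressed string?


Input: acabacaaac
Runs:
  'a' x 1 => "a1"
  'c' x 1 => "c1"
  'a' x 1 => "a1"
  'b' x 1 => "b1"
  'a' x 1 => "a1"
  'c' x 1 => "c1"
  'a' x 3 => "a3"
  'c' x 1 => "c1"
Compressed: "a1c1a1b1a1c1a3c1"
Compressed length: 16

16


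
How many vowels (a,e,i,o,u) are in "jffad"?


Input: jffad
Checking each character:
  'j' at position 0: consonant
  'f' at position 1: consonant
  'f' at position 2: consonant
  'a' at position 3: vowel (running total: 1)
  'd' at position 4: consonant
Total vowels: 1

1


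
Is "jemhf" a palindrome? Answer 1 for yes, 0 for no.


Input: jemhf
Reversed: fhmej
  Compare pos 0 ('j') with pos 4 ('f'): MISMATCH
  Compare pos 1 ('e') with pos 3 ('h'): MISMATCH
Result: not a palindrome

0


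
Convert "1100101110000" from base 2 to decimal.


Input: "1100101110000" in base 2
Positional expansion:
  Digit '1' (value 1) x 2^12 = 4096
  Digit '1' (value 1) x 2^11 = 2048
  Digit '0' (value 0) x 2^10 = 0
  Digit '0' (value 0) x 2^9 = 0
  Digit '1' (value 1) x 2^8 = 256
  Digit '0' (value 0) x 2^7 = 0
  Digit '1' (value 1) x 2^6 = 64
  Digit '1' (value 1) x 2^5 = 32
  Digit '1' (value 1) x 2^4 = 16
  Digit '0' (value 0) x 2^3 = 0
  Digit '0' (value 0) x 2^2 = 0
  Digit '0' (value 0) x 2^1 = 0
  Digit '0' (value 0) x 2^0 = 0
Sum = 6512

6512


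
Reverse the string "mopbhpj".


Input: mopbhpj
Reading characters right to left:
  Position 6: 'j'
  Position 5: 'p'
  Position 4: 'h'
  Position 3: 'b'
  Position 2: 'p'
  Position 1: 'o'
  Position 0: 'm'
Reversed: jphbpom

jphbpom


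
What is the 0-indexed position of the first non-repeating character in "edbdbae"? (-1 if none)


Input: edbdbae
Character frequencies:
  'a': 1
  'b': 2
  'd': 2
  'e': 2
Scanning left to right for freq == 1:
  Position 0 ('e'): freq=2, skip
  Position 1 ('d'): freq=2, skip
  Position 2 ('b'): freq=2, skip
  Position 3 ('d'): freq=2, skip
  Position 4 ('b'): freq=2, skip
  Position 5 ('a'): unique! => answer = 5

5


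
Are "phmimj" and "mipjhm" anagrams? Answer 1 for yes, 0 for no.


Strings: "phmimj", "mipjhm"
Sorted first:  hijmmp
Sorted second: hijmmp
Sorted forms match => anagrams

1


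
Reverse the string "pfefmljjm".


Input: pfefmljjm
Reading characters right to left:
  Position 8: 'm'
  Position 7: 'j'
  Position 6: 'j'
  Position 5: 'l'
  Position 4: 'm'
  Position 3: 'f'
  Position 2: 'e'
  Position 1: 'f'
  Position 0: 'p'
Reversed: mjjlmfefp

mjjlmfefp


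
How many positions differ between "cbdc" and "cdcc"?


Comparing "cbdc" and "cdcc" position by position:
  Position 0: 'c' vs 'c' => same
  Position 1: 'b' vs 'd' => DIFFER
  Position 2: 'd' vs 'c' => DIFFER
  Position 3: 'c' vs 'c' => same
Positions that differ: 2

2


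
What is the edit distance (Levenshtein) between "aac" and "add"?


Computing edit distance: "aac" -> "add"
DP table:
           a    d    d
      0    1    2    3
  a   1    0    1    2
  a   2    1    1    2
  c   3    2    2    2
Edit distance = dp[3][3] = 2

2


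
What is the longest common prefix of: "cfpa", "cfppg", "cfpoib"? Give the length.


Words: cfpa, cfppg, cfpoib
  Position 0: all 'c' => match
  Position 1: all 'f' => match
  Position 2: all 'p' => match
  Position 3: ('a', 'p', 'o') => mismatch, stop
LCP = "cfp" (length 3)

3


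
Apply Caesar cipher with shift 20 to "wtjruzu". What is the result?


Caesar cipher: shift "wtjruzu" by 20
  'w' (pos 22) + 20 = pos 16 = 'q'
  't' (pos 19) + 20 = pos 13 = 'n'
  'j' (pos 9) + 20 = pos 3 = 'd'
  'r' (pos 17) + 20 = pos 11 = 'l'
  'u' (pos 20) + 20 = pos 14 = 'o'
  'z' (pos 25) + 20 = pos 19 = 't'
  'u' (pos 20) + 20 = pos 14 = 'o'
Result: qndloto

qndloto


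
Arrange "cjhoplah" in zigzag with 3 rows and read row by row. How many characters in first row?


Zigzag "cjhoplah" into 3 rows:
Placing characters:
  'c' => row 0
  'j' => row 1
  'h' => row 2
  'o' => row 1
  'p' => row 0
  'l' => row 1
  'a' => row 2
  'h' => row 1
Rows:
  Row 0: "cp"
  Row 1: "jolh"
  Row 2: "ha"
First row length: 2

2


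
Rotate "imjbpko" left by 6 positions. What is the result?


Input: "imjbpko", rotate left by 6
First 6 characters: "imjbpk"
Remaining characters: "o"
Concatenate remaining + first: "o" + "imjbpk" = "oimjbpk"

oimjbpk


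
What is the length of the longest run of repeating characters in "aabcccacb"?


Input: "aabcccacb"
Scanning for longest run:
  Position 1 ('a'): continues run of 'a', length=2
  Position 2 ('b'): new char, reset run to 1
  Position 3 ('c'): new char, reset run to 1
  Position 4 ('c'): continues run of 'c', length=2
  Position 5 ('c'): continues run of 'c', length=3
  Position 6 ('a'): new char, reset run to 1
  Position 7 ('c'): new char, reset run to 1
  Position 8 ('b'): new char, reset run to 1
Longest run: 'c' with length 3

3


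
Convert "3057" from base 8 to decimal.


Input: "3057" in base 8
Positional expansion:
  Digit '3' (value 3) x 8^3 = 1536
  Digit '0' (value 0) x 8^2 = 0
  Digit '5' (value 5) x 8^1 = 40
  Digit '7' (value 7) x 8^0 = 7
Sum = 1583

1583


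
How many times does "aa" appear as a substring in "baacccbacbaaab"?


Searching for "aa" in "baacccbacbaaab"
Scanning each position:
  Position 0: "ba" => no
  Position 1: "aa" => MATCH
  Position 2: "ac" => no
  Position 3: "cc" => no
  Position 4: "cc" => no
  Position 5: "cb" => no
  Position 6: "ba" => no
  Position 7: "ac" => no
  Position 8: "cb" => no
  Position 9: "ba" => no
  Position 10: "aa" => MATCH
  Position 11: "aa" => MATCH
  Position 12: "ab" => no
Total occurrences: 3

3


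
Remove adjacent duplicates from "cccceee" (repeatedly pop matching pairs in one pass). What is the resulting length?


Input: cccceee
Stack-based adjacent duplicate removal:
  Read 'c': push. Stack: c
  Read 'c': matches stack top 'c' => pop. Stack: (empty)
  Read 'c': push. Stack: c
  Read 'c': matches stack top 'c' => pop. Stack: (empty)
  Read 'e': push. Stack: e
  Read 'e': matches stack top 'e' => pop. Stack: (empty)
  Read 'e': push. Stack: e
Final stack: "e" (length 1)

1


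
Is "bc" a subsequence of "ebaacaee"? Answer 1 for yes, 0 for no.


Check if "bc" is a subsequence of "ebaacaee"
Greedy scan:
  Position 0 ('e'): no match needed
  Position 1 ('b'): matches sub[0] = 'b'
  Position 2 ('a'): no match needed
  Position 3 ('a'): no match needed
  Position 4 ('c'): matches sub[1] = 'c'
  Position 5 ('a'): no match needed
  Position 6 ('e'): no match needed
  Position 7 ('e'): no match needed
All 2 characters matched => is a subsequence

1


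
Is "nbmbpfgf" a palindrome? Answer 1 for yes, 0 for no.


Input: nbmbpfgf
Reversed: fgfpbmbn
  Compare pos 0 ('n') with pos 7 ('f'): MISMATCH
  Compare pos 1 ('b') with pos 6 ('g'): MISMATCH
  Compare pos 2 ('m') with pos 5 ('f'): MISMATCH
  Compare pos 3 ('b') with pos 4 ('p'): MISMATCH
Result: not a palindrome

0


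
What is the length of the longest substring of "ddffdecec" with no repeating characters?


Input: "ddffdecec"
Sliding window (track last position of each char):
  Position 0 ('d'): window [0,0] length 1 -- new best
  Position 1 ('d'): repeat (last at 0), move window start to 1
  Position 1 ('d'): window [1,1] length 1
  Position 2 ('f'): window [1,2] length 2 -- new best
  Position 3 ('f'): repeat (last at 2), move window start to 3
  Position 3 ('f'): window [3,3] length 1
  Position 4 ('d'): window [3,4] length 2
  Position 5 ('e'): window [3,5] length 3 -- new best
  Position 6 ('c'): window [3,6] length 4 -- new best
  Position 7 ('e'): repeat (last at 5), move window start to 6
  Position 7 ('e'): window [6,7] length 2
  Position 8 ('c'): repeat (last at 6), move window start to 7
  Position 8 ('c'): window [7,8] length 2
Longest substring with no repeats: "fdec" with length 4

4


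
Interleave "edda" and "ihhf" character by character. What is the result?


Interleaving "edda" and "ihhf":
  Position 0: 'e' from first, 'i' from second => "ei"
  Position 1: 'd' from first, 'h' from second => "dh"
  Position 2: 'd' from first, 'h' from second => "dh"
  Position 3: 'a' from first, 'f' from second => "af"
Result: eidhdhaf

eidhdhaf


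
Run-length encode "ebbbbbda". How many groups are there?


Input: ebbbbbda
Scanning for consecutive runs:
  Group 1: 'e' x 1 (positions 0-0)
  Group 2: 'b' x 5 (positions 1-5)
  Group 3: 'd' x 1 (positions 6-6)
  Group 4: 'a' x 1 (positions 7-7)
Total groups: 4

4


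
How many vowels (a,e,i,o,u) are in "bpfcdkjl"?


Input: bpfcdkjl
Checking each character:
  'b' at position 0: consonant
  'p' at position 1: consonant
  'f' at position 2: consonant
  'c' at position 3: consonant
  'd' at position 4: consonant
  'k' at position 5: consonant
  'j' at position 6: consonant
  'l' at position 7: consonant
Total vowels: 0

0


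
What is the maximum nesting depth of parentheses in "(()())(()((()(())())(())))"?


Input: "(()())(()((()(())())(())))"
Tracking depth:
  Position 0 '(': depth becomes 1
  Position 1 '(': depth becomes 2
  Position 2 ')': depth becomes 1
  Position 3 '(': depth becomes 2
  Position 4 ')': depth becomes 1
  Position 5 ')': depth becomes 0
  Position 6 '(': depth becomes 1
  Position 7 '(': depth becomes 2
  Position 8 ')': depth becomes 1
  Position 9 '(': depth becomes 2
  Position 10 '(': depth becomes 3
  Position 11 '(': depth becomes 4
  Position 12 ')': depth becomes 3
  Position 13 '(': depth becomes 4
  Position 14 '(': depth becomes 5
  Position 15 ')': depth becomes 4
  Position 16 ')': depth becomes 3
  Position 17 '(': depth becomes 4
  Position 18 ')': depth becomes 3
  Position 19 ')': depth becomes 2
  Position 20 '(': depth becomes 3
  Position 21 '(': depth becomes 4
  Position 22 ')': depth becomes 3
  Position 23 ')': depth becomes 2
  Position 24 ')': depth becomes 1
  Position 25 ')': depth becomes 0
Maximum depth reached: 5

5


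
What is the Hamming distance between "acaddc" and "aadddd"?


Comparing "acaddc" and "aadddd" position by position:
  Position 0: 'a' vs 'a' => same
  Position 1: 'c' vs 'a' => differ
  Position 2: 'a' vs 'd' => differ
  Position 3: 'd' vs 'd' => same
  Position 4: 'd' vs 'd' => same
  Position 5: 'c' vs 'd' => differ
Total differences (Hamming distance): 3

3


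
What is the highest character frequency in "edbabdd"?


Input: edbabdd
Character counts:
  'a': 1
  'b': 2
  'd': 3
  'e': 1
Maximum frequency: 3

3


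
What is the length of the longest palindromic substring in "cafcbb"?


Input: "cafcbb"
Checking substrings for palindromes:
  [4:6] "bb" (len 2) => palindrome
Longest palindromic substring: "bb" with length 2

2


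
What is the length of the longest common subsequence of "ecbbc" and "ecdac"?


LCS of "ecbbc" and "ecdac"
DP table:
           e    c    d    a    c
      0    0    0    0    0    0
  e   0    1    1    1    1    1
  c   0    1    2    2    2    2
  b   0    1    2    2    2    2
  b   0    1    2    2    2    2
  c   0    1    2    2    2    3
LCS length = dp[5][5] = 3

3


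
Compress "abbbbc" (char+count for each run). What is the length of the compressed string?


Input: abbbbc
Runs:
  'a' x 1 => "a1"
  'b' x 4 => "b4"
  'c' x 1 => "c1"
Compressed: "a1b4c1"
Compressed length: 6

6


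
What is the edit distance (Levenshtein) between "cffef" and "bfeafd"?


Computing edit distance: "cffef" -> "bfeafd"
DP table:
           b    f    e    a    f    d
      0    1    2    3    4    5    6
  c   1    1    2    3    4    5    6
  f   2    2    1    2    3    4    5
  f   3    3    2    2    3    3    4
  e   4    4    3    2    3    4    4
  f   5    5    4    3    3    3    4
Edit distance = dp[5][6] = 4

4


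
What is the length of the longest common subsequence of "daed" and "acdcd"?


LCS of "daed" and "acdcd"
DP table:
           a    c    d    c    d
      0    0    0    0    0    0
  d   0    0    0    1    1    1
  a   0    1    1    1    1    1
  e   0    1    1    1    1    1
  d   0    1    1    2    2    2
LCS length = dp[4][5] = 2

2


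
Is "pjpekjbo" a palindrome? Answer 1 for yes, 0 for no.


Input: pjpekjbo
Reversed: objkepjp
  Compare pos 0 ('p') with pos 7 ('o'): MISMATCH
  Compare pos 1 ('j') with pos 6 ('b'): MISMATCH
  Compare pos 2 ('p') with pos 5 ('j'): MISMATCH
  Compare pos 3 ('e') with pos 4 ('k'): MISMATCH
Result: not a palindrome

0


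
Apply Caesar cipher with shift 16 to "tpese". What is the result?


Caesar cipher: shift "tpese" by 16
  't' (pos 19) + 16 = pos 9 = 'j'
  'p' (pos 15) + 16 = pos 5 = 'f'
  'e' (pos 4) + 16 = pos 20 = 'u'
  's' (pos 18) + 16 = pos 8 = 'i'
  'e' (pos 4) + 16 = pos 20 = 'u'
Result: jfuiu

jfuiu


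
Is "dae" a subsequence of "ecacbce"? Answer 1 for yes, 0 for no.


Check if "dae" is a subsequence of "ecacbce"
Greedy scan:
  Position 0 ('e'): no match needed
  Position 1 ('c'): no match needed
  Position 2 ('a'): no match needed
  Position 3 ('c'): no match needed
  Position 4 ('b'): no match needed
  Position 5 ('c'): no match needed
  Position 6 ('e'): no match needed
Only matched 0/3 characters => not a subsequence

0


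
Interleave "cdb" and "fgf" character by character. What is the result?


Interleaving "cdb" and "fgf":
  Position 0: 'c' from first, 'f' from second => "cf"
  Position 1: 'd' from first, 'g' from second => "dg"
  Position 2: 'b' from first, 'f' from second => "bf"
Result: cfdgbf

cfdgbf


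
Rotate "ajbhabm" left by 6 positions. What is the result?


Input: "ajbhabm", rotate left by 6
First 6 characters: "ajbhab"
Remaining characters: "m"
Concatenate remaining + first: "m" + "ajbhab" = "majbhab"

majbhab


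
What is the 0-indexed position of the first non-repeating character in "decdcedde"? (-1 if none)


Input: decdcedde
Character frequencies:
  'c': 2
  'd': 4
  'e': 3
Scanning left to right for freq == 1:
  Position 0 ('d'): freq=4, skip
  Position 1 ('e'): freq=3, skip
  Position 2 ('c'): freq=2, skip
  Position 3 ('d'): freq=4, skip
  Position 4 ('c'): freq=2, skip
  Position 5 ('e'): freq=3, skip
  Position 6 ('d'): freq=4, skip
  Position 7 ('d'): freq=4, skip
  Position 8 ('e'): freq=3, skip
  No unique character found => answer = -1

-1


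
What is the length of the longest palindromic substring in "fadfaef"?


Input: "fadfaef"
Checking substrings for palindromes:
  No multi-char palindromic substrings found
Longest palindromic substring: "f" with length 1

1


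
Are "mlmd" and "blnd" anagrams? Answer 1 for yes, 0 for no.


Strings: "mlmd", "blnd"
Sorted first:  dlmm
Sorted second: bdln
Differ at position 0: 'd' vs 'b' => not anagrams

0


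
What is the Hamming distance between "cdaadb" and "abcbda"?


Comparing "cdaadb" and "abcbda" position by position:
  Position 0: 'c' vs 'a' => differ
  Position 1: 'd' vs 'b' => differ
  Position 2: 'a' vs 'c' => differ
  Position 3: 'a' vs 'b' => differ
  Position 4: 'd' vs 'd' => same
  Position 5: 'b' vs 'a' => differ
Total differences (Hamming distance): 5

5


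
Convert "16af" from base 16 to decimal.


Input: "16af" in base 16
Positional expansion:
  Digit '1' (value 1) x 16^3 = 4096
  Digit '6' (value 6) x 16^2 = 1536
  Digit 'a' (value 10) x 16^1 = 160
  Digit 'f' (value 15) x 16^0 = 15
Sum = 5807

5807


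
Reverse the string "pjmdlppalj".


Input: pjmdlppalj
Reading characters right to left:
  Position 9: 'j'
  Position 8: 'l'
  Position 7: 'a'
  Position 6: 'p'
  Position 5: 'p'
  Position 4: 'l'
  Position 3: 'd'
  Position 2: 'm'
  Position 1: 'j'
  Position 0: 'p'
Reversed: jlappldmjp

jlappldmjp


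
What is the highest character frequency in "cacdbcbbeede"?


Input: cacdbcbbeede
Character counts:
  'a': 1
  'b': 3
  'c': 3
  'd': 2
  'e': 3
Maximum frequency: 3

3


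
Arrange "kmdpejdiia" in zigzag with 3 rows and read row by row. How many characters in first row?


Zigzag "kmdpejdiia" into 3 rows:
Placing characters:
  'k' => row 0
  'm' => row 1
  'd' => row 2
  'p' => row 1
  'e' => row 0
  'j' => row 1
  'd' => row 2
  'i' => row 1
  'i' => row 0
  'a' => row 1
Rows:
  Row 0: "kei"
  Row 1: "mpjia"
  Row 2: "dd"
First row length: 3

3


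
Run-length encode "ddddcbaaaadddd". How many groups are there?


Input: ddddcbaaaadddd
Scanning for consecutive runs:
  Group 1: 'd' x 4 (positions 0-3)
  Group 2: 'c' x 1 (positions 4-4)
  Group 3: 'b' x 1 (positions 5-5)
  Group 4: 'a' x 4 (positions 6-9)
  Group 5: 'd' x 4 (positions 10-13)
Total groups: 5

5


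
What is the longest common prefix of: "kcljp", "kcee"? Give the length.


Words: kcljp, kcee
  Position 0: all 'k' => match
  Position 1: all 'c' => match
  Position 2: ('l', 'e') => mismatch, stop
LCP = "kc" (length 2)

2


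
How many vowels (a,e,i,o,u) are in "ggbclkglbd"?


Input: ggbclkglbd
Checking each character:
  'g' at position 0: consonant
  'g' at position 1: consonant
  'b' at position 2: consonant
  'c' at position 3: consonant
  'l' at position 4: consonant
  'k' at position 5: consonant
  'g' at position 6: consonant
  'l' at position 7: consonant
  'b' at position 8: consonant
  'd' at position 9: consonant
Total vowels: 0

0


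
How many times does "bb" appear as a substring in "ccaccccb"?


Searching for "bb" in "ccaccccb"
Scanning each position:
  Position 0: "cc" => no
  Position 1: "ca" => no
  Position 2: "ac" => no
  Position 3: "cc" => no
  Position 4: "cc" => no
  Position 5: "cc" => no
  Position 6: "cb" => no
Total occurrences: 0

0


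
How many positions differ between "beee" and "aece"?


Comparing "beee" and "aece" position by position:
  Position 0: 'b' vs 'a' => DIFFER
  Position 1: 'e' vs 'e' => same
  Position 2: 'e' vs 'c' => DIFFER
  Position 3: 'e' vs 'e' => same
Positions that differ: 2

2


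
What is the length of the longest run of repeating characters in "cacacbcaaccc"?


Input: "cacacbcaaccc"
Scanning for longest run:
  Position 1 ('a'): new char, reset run to 1
  Position 2 ('c'): new char, reset run to 1
  Position 3 ('a'): new char, reset run to 1
  Position 4 ('c'): new char, reset run to 1
  Position 5 ('b'): new char, reset run to 1
  Position 6 ('c'): new char, reset run to 1
  Position 7 ('a'): new char, reset run to 1
  Position 8 ('a'): continues run of 'a', length=2
  Position 9 ('c'): new char, reset run to 1
  Position 10 ('c'): continues run of 'c', length=2
  Position 11 ('c'): continues run of 'c', length=3
Longest run: 'c' with length 3

3


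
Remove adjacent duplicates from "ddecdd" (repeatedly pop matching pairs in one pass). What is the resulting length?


Input: ddecdd
Stack-based adjacent duplicate removal:
  Read 'd': push. Stack: d
  Read 'd': matches stack top 'd' => pop. Stack: (empty)
  Read 'e': push. Stack: e
  Read 'c': push. Stack: ec
  Read 'd': push. Stack: ecd
  Read 'd': matches stack top 'd' => pop. Stack: ec
Final stack: "ec" (length 2)

2


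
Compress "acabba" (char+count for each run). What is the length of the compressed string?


Input: acabba
Runs:
  'a' x 1 => "a1"
  'c' x 1 => "c1"
  'a' x 1 => "a1"
  'b' x 2 => "b2"
  'a' x 1 => "a1"
Compressed: "a1c1a1b2a1"
Compressed length: 10

10


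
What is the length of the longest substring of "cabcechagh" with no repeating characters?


Input: "cabcechagh"
Sliding window (track last position of each char):
  Position 0 ('c'): window [0,0] length 1 -- new best
  Position 1 ('a'): window [0,1] length 2 -- new best
  Position 2 ('b'): window [0,2] length 3 -- new best
  Position 3 ('c'): repeat (last at 0), move window start to 1
  Position 3 ('c'): window [1,3] length 3
  Position 4 ('e'): window [1,4] length 4 -- new best
  Position 5 ('c'): repeat (last at 3), move window start to 4
  Position 5 ('c'): window [4,5] length 2
  Position 6 ('h'): window [4,6] length 3
  Position 7 ('a'): window [4,7] length 4
  Position 8 ('g'): window [4,8] length 5 -- new best
  Position 9 ('h'): repeat (last at 6), move window start to 7
  Position 9 ('h'): window [7,9] length 3
Longest substring with no repeats: "echag" with length 5

5


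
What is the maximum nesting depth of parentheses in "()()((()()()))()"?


Input: "()()((()()()))()"
Tracking depth:
  Position 0 '(': depth becomes 1
  Position 1 ')': depth becomes 0
  Position 2 '(': depth becomes 1
  Position 3 ')': depth becomes 0
  Position 4 '(': depth becomes 1
  Position 5 '(': depth becomes 2
  Position 6 '(': depth becomes 3
  Position 7 ')': depth becomes 2
  Position 8 '(': depth becomes 3
  Position 9 ')': depth becomes 2
  Position 10 '(': depth becomes 3
  Position 11 ')': depth becomes 2
  Position 12 ')': depth becomes 1
  Position 13 ')': depth becomes 0
  Position 14 '(': depth becomes 1
  Position 15 ')': depth becomes 0
Maximum depth reached: 3

3


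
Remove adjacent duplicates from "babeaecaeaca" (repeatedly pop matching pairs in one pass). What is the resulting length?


Input: babeaecaeaca
Stack-based adjacent duplicate removal:
  Read 'b': push. Stack: b
  Read 'a': push. Stack: ba
  Read 'b': push. Stack: bab
  Read 'e': push. Stack: babe
  Read 'a': push. Stack: babea
  Read 'e': push. Stack: babeae
  Read 'c': push. Stack: babeaec
  Read 'a': push. Stack: babeaeca
  Read 'e': push. Stack: babeaecae
  Read 'a': push. Stack: babeaecaea
  Read 'c': push. Stack: babeaecaeac
  Read 'a': push. Stack: babeaecaeaca
Final stack: "babeaecaeaca" (length 12)

12


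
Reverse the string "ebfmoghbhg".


Input: ebfmoghbhg
Reading characters right to left:
  Position 9: 'g'
  Position 8: 'h'
  Position 7: 'b'
  Position 6: 'h'
  Position 5: 'g'
  Position 4: 'o'
  Position 3: 'm'
  Position 2: 'f'
  Position 1: 'b'
  Position 0: 'e'
Reversed: ghbhgomfbe

ghbhgomfbe


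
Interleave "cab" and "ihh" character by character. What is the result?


Interleaving "cab" and "ihh":
  Position 0: 'c' from first, 'i' from second => "ci"
  Position 1: 'a' from first, 'h' from second => "ah"
  Position 2: 'b' from first, 'h' from second => "bh"
Result: ciahbh

ciahbh


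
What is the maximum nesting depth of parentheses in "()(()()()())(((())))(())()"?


Input: "()(()()()())(((())))(())()"
Tracking depth:
  Position 0 '(': depth becomes 1
  Position 1 ')': depth becomes 0
  Position 2 '(': depth becomes 1
  Position 3 '(': depth becomes 2
  Position 4 ')': depth becomes 1
  Position 5 '(': depth becomes 2
  Position 6 ')': depth becomes 1
  Position 7 '(': depth becomes 2
  Position 8 ')': depth becomes 1
  Position 9 '(': depth becomes 2
  Position 10 ')': depth becomes 1
  Position 11 ')': depth becomes 0
  Position 12 '(': depth becomes 1
  Position 13 '(': depth becomes 2
  Position 14 '(': depth becomes 3
  Position 15 '(': depth becomes 4
  Position 16 ')': depth becomes 3
  Position 17 ')': depth becomes 2
  Position 18 ')': depth becomes 1
  Position 19 ')': depth becomes 0
  Position 20 '(': depth becomes 1
  Position 21 '(': depth becomes 2
  Position 22 ')': depth becomes 1
  Position 23 ')': depth becomes 0
  Position 24 '(': depth becomes 1
  Position 25 ')': depth becomes 0
Maximum depth reached: 4

4


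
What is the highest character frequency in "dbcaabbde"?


Input: dbcaabbde
Character counts:
  'a': 2
  'b': 3
  'c': 1
  'd': 2
  'e': 1
Maximum frequency: 3

3


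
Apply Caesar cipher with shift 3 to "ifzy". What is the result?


Caesar cipher: shift "ifzy" by 3
  'i' (pos 8) + 3 = pos 11 = 'l'
  'f' (pos 5) + 3 = pos 8 = 'i'
  'z' (pos 25) + 3 = pos 2 = 'c'
  'y' (pos 24) + 3 = pos 1 = 'b'
Result: licb

licb


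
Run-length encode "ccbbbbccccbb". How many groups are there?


Input: ccbbbbccccbb
Scanning for consecutive runs:
  Group 1: 'c' x 2 (positions 0-1)
  Group 2: 'b' x 4 (positions 2-5)
  Group 3: 'c' x 4 (positions 6-9)
  Group 4: 'b' x 2 (positions 10-11)
Total groups: 4

4


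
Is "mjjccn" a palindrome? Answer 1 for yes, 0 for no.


Input: mjjccn
Reversed: nccjjm
  Compare pos 0 ('m') with pos 5 ('n'): MISMATCH
  Compare pos 1 ('j') with pos 4 ('c'): MISMATCH
  Compare pos 2 ('j') with pos 3 ('c'): MISMATCH
Result: not a palindrome

0


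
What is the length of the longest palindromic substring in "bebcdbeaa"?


Input: "bebcdbeaa"
Checking substrings for palindromes:
  [0:3] "beb" (len 3) => palindrome
  [7:9] "aa" (len 2) => palindrome
Longest palindromic substring: "beb" with length 3

3


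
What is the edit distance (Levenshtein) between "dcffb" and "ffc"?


Computing edit distance: "dcffb" -> "ffc"
DP table:
           f    f    c
      0    1    2    3
  d   1    1    2    3
  c   2    2    2    2
  f   3    2    2    3
  f   4    3    2    3
  b   5    4    3    3
Edit distance = dp[5][3] = 3

3


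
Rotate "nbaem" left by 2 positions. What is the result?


Input: "nbaem", rotate left by 2
First 2 characters: "nb"
Remaining characters: "aem"
Concatenate remaining + first: "aem" + "nb" = "aemnb"

aemnb


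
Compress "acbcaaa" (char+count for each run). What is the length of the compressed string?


Input: acbcaaa
Runs:
  'a' x 1 => "a1"
  'c' x 1 => "c1"
  'b' x 1 => "b1"
  'c' x 1 => "c1"
  'a' x 3 => "a3"
Compressed: "a1c1b1c1a3"
Compressed length: 10

10


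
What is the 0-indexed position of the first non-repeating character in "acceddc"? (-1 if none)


Input: acceddc
Character frequencies:
  'a': 1
  'c': 3
  'd': 2
  'e': 1
Scanning left to right for freq == 1:
  Position 0 ('a'): unique! => answer = 0

0


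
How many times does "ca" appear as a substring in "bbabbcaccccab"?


Searching for "ca" in "bbabbcaccccab"
Scanning each position:
  Position 0: "bb" => no
  Position 1: "ba" => no
  Position 2: "ab" => no
  Position 3: "bb" => no
  Position 4: "bc" => no
  Position 5: "ca" => MATCH
  Position 6: "ac" => no
  Position 7: "cc" => no
  Position 8: "cc" => no
  Position 9: "cc" => no
  Position 10: "ca" => MATCH
  Position 11: "ab" => no
Total occurrences: 2

2
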